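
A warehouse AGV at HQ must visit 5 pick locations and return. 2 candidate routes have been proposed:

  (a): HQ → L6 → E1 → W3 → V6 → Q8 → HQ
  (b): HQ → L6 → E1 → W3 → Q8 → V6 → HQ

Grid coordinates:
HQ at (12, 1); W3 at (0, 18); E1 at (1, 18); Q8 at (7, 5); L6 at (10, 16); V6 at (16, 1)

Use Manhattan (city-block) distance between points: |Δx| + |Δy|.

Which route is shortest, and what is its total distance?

(a): 17 + 11 + 1 + 33 + 13 + 9 = 84
(b): 17 + 11 + 1 + 20 + 13 + 4 = 66

Shortest is (b), total 66.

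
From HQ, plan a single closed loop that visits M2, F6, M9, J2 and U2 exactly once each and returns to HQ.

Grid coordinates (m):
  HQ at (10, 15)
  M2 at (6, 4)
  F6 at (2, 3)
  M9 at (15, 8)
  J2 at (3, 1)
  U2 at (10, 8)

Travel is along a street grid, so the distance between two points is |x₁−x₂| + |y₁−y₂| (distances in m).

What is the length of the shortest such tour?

With 5 stops there are 5!/2 = 60 distinct round trips (a route and its reverse cost the same).
HQ - M2 - F6 - M9 - J2 - U2 - HQ: 15+5+18+19+14+7 = 78
HQ - M2 - F6 - M9 - U2 - J2 - HQ: 15+5+18+5+14+21 = 78
HQ - M2 - F6 - J2 - M9 - U2 - HQ: 15+5+3+19+5+7 = 54
HQ - M2 - F6 - J2 - U2 - M9 - HQ: 15+5+3+14+5+12 = 54
HQ - M2 - F6 - U2 - M9 - J2 - HQ: 15+5+13+5+19+21 = 78
HQ - M2 - F6 - U2 - J2 - M9 - HQ: 15+5+13+14+19+12 = 78
HQ - M2 - M9 - F6 - J2 - U2 - HQ: 15+13+18+3+14+7 = 70
HQ - M2 - M9 - F6 - U2 - J2 - HQ: 15+13+18+13+14+21 = 94
HQ - M2 - M9 - J2 - F6 - U2 - HQ: 15+13+19+3+13+7 = 70
HQ - M2 - M9 - J2 - U2 - F6 - HQ: 15+13+19+14+13+20 = 94
HQ - M2 - M9 - U2 - F6 - J2 - HQ: 15+13+5+13+3+21 = 70
HQ - M2 - M9 - U2 - J2 - F6 - HQ: 15+13+5+14+3+20 = 70
HQ - M2 - J2 - F6 - M9 - U2 - HQ: 15+6+3+18+5+7 = 54
HQ - M2 - J2 - F6 - U2 - M9 - HQ: 15+6+3+13+5+12 = 54
… (46 more)
The minimum is 54.
One optimal route: HQ → M2 → F6 → J2 → M9 → U2 → HQ (or its reverse).

54 m — the shortest possible round trip.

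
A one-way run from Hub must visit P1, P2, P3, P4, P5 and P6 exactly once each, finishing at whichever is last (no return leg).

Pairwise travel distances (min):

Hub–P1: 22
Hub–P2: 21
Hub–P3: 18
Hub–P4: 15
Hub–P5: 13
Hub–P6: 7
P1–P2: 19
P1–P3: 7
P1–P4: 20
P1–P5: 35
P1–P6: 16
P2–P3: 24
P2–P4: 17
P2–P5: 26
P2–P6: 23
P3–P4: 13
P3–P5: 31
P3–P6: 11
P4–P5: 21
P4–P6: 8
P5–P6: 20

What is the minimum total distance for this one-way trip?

79 min — the minimum one-way total.

There are 6! = 720 possible orderings.
Hub → P1 → P2 → P3 → P4 → P5 → P6: 22+19+24+13+21+20 = 119
Hub → P1 → P2 → P3 → P4 → P6 → P5: 22+19+24+13+8+20 = 106
Hub → P1 → P2 → P3 → P5 → P4 → P6: 22+19+24+31+21+8 = 125
Hub → P1 → P2 → P3 → P5 → P6 → P4: 22+19+24+31+20+8 = 124
Hub → P1 → P2 → P3 → P6 → P4 → P5: 22+19+24+11+8+21 = 105
Hub → P1 → P2 → P3 → P6 → P5 → P4: 22+19+24+11+20+21 = 117
Hub → P1 → P2 → P4 → P3 → P5 → P6: 22+19+17+13+31+20 = 122
Hub → P1 → P2 → P4 → P3 → P6 → P5: 22+19+17+13+11+20 = 102
… (712 more)
Hub → P5 → P4 → P6 → P3 → P1 → P2: 13+21+8+11+7+19 = 79  ← best
The minimum is 79.
One shortest path: Hub → P5 → P4 → P6 → P3 → P1 → P2.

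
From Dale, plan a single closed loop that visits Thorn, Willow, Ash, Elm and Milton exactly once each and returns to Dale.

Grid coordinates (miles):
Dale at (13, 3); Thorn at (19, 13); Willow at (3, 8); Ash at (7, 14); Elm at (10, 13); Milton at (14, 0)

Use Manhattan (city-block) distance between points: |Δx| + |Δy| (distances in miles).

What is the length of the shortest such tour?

With 5 stops there are 5!/2 = 60 distinct round trips (a route and its reverse cost the same).
Dale → Thorn → Willow → Ash → Elm → Milton → Dale: 16+21+10+4+17+4 = 72
Dale → Thorn → Willow → Ash → Milton → Elm → Dale: 16+21+10+21+17+13 = 98
Dale → Thorn → Willow → Elm → Ash → Milton → Dale: 16+21+12+4+21+4 = 78
Dale → Thorn → Willow → Elm → Milton → Ash → Dale: 16+21+12+17+21+17 = 104
Dale → Thorn → Willow → Milton → Ash → Elm → Dale: 16+21+19+21+4+13 = 94
Dale → Thorn → Willow → Milton → Elm → Ash → Dale: 16+21+19+17+4+17 = 94
Dale → Thorn → Ash → Willow → Elm → Milton → Dale: 16+13+10+12+17+4 = 72
Dale → Thorn → Ash → Willow → Milton → Elm → Dale: 16+13+10+19+17+13 = 88
Dale → Thorn → Ash → Elm → Willow → Milton → Dale: 16+13+4+12+19+4 = 68
Dale → Thorn → Ash → Elm → Milton → Willow → Dale: 16+13+4+17+19+15 = 84
Dale → Thorn → Ash → Milton → Willow → Elm → Dale: 16+13+21+19+12+13 = 94
Dale → Thorn → Ash → Milton → Elm → Willow → Dale: 16+13+21+17+12+15 = 94
Dale → Thorn → Elm → Willow → Ash → Milton → Dale: 16+9+12+10+21+4 = 72
Dale → Thorn → Elm → Willow → Milton → Ash → Dale: 16+9+12+19+21+17 = 94
… (46 more)
Dale → Willow → Ash → Elm → Thorn → Milton → Dale: 15+10+4+9+18+4 = 60  ← best
The minimum is 60.
One optimal route: Dale → Willow → Ash → Elm → Thorn → Milton → Dale (or its reverse).

Minimum total distance: 60 miles.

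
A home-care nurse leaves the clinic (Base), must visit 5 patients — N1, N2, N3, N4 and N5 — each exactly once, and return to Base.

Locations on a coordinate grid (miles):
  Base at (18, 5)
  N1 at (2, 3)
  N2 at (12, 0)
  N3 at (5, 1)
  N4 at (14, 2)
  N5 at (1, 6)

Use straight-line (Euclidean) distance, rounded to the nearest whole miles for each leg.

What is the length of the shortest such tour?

39 miles — the shortest possible round trip.

Base - N1 - N2 - N3 - N4 - N5 - Base: 16+10+7+9+14+17 = 73
Base - N1 - N2 - N3 - N5 - N4 - Base: 16+10+7+6+14+5 = 58
Base - N1 - N2 - N4 - N3 - N5 - Base: 16+10+3+9+6+17 = 61
Base - N1 - N2 - N4 - N5 - N3 - Base: 16+10+3+14+6+14 = 63
Base - N1 - N2 - N5 - N3 - N4 - Base: 16+10+13+6+9+5 = 59
Base - N1 - N2 - N5 - N4 - N3 - Base: 16+10+13+14+9+14 = 76
Base - N1 - N3 - N2 - N4 - N5 - Base: 16+4+7+3+14+17 = 61
Base - N1 - N3 - N2 - N5 - N4 - Base: 16+4+7+13+14+5 = 59
Base - N1 - N3 - N4 - N2 - N5 - Base: 16+4+9+3+13+17 = 62
Base - N1 - N3 - N4 - N5 - N2 - Base: 16+4+9+14+13+8 = 64
Base - N1 - N3 - N5 - N2 - N4 - Base: 16+4+6+13+3+5 = 47
Base - N1 - N3 - N5 - N4 - N2 - Base: 16+4+6+14+3+8 = 51
Base - N1 - N4 - N2 - N3 - N5 - Base: 16+12+3+7+6+17 = 61
Base - N1 - N4 - N2 - N5 - N3 - Base: 16+12+3+13+6+14 = 64
… (46 more)
Base - N4 - N2 - N3 - N1 - N5 - Base: 5+3+7+4+3+17 = 39  ← best
The minimum is 39.
One optimal route: Base → N4 → N2 → N3 → N1 → N5 → Base (or its reverse).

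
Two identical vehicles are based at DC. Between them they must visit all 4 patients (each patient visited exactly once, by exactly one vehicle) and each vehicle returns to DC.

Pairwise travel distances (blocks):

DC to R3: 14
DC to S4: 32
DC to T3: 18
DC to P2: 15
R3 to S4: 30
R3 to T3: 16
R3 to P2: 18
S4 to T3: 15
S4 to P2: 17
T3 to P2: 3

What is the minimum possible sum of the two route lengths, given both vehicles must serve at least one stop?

93 blocks — the smallest possible combined total.

Try each way of splitting the stops between the two vehicles (each non-empty) and, for each split, find the best tour for each vehicle:
  {R3} + {S4, T3, P2}: 28 + 65 = 93
  {S4} + {R3, T3, P2}: 64 + 48 = 112
  {R3, S4} + {T3, P2}: 76 + 36 = 112
  {T3} + {R3, S4, P2}: 36 + 76 = 112
  {R3, T3} + {S4, P2}: 48 + 64 = 112
  {S4, T3} + {R3, P2}: 65 + 47 = 112
  … (7 splits in total)
Best: vehicle 1 DC → R3 → DC = 28; vehicle 2 DC → S4 → T3 → P2 → DC = 65; combined 93.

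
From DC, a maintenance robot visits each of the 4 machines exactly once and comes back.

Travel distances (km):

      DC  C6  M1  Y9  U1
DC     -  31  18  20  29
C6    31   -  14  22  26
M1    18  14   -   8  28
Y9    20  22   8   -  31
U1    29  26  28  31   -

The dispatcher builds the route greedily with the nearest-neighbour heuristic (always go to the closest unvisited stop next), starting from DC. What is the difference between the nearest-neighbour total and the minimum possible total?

From DC: M1=18, Y9=20, U1=29, C6=31 → choose M1 (18).
From M1: Y9=8, C6=14, U1=28 → choose Y9 (8).
From Y9: C6=22, U1=31 → choose C6 (22).
From C6: U1=26 → choose U1 (26).
NN route DC → M1 → Y9 → C6 → U1 → DC costs 103.
Optimal: DC → Y9 → M1 → C6 → U1 → DC costs 97 (by enumerating all 12 distinct tours).
Excess = 103 − 97 = 6.

Excess over optimum: 6 km.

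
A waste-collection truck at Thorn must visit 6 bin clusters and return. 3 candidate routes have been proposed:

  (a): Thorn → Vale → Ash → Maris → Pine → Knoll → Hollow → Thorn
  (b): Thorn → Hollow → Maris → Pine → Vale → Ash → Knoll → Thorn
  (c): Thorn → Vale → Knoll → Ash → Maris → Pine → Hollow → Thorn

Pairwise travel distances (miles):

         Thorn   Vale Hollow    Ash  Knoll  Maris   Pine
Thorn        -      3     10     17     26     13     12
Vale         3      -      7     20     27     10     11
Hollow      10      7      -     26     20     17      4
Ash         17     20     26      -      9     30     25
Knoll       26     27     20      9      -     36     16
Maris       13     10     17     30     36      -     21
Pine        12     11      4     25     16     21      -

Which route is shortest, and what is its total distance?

(a): 3 + 20 + 30 + 21 + 16 + 20 + 10 = 120
(b): 10 + 17 + 21 + 11 + 20 + 9 + 26 = 114
(c): 3 + 27 + 9 + 30 + 21 + 4 + 10 = 104

Shortest is (c), total 104 miles.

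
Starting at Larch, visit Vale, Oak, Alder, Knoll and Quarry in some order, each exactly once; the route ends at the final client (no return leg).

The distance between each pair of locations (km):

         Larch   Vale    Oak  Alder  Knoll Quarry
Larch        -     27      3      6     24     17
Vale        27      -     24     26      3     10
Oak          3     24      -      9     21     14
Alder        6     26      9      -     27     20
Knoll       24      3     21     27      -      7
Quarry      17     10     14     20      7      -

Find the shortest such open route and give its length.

Shortest open route: 39 km.

There are 5! = 120 possible orderings.
Larch→Vale→Oak→Alder→Knoll→Quarry: 27+24+9+27+7 = 94
Larch→Vale→Oak→Alder→Quarry→Knoll: 27+24+9+20+7 = 87
Larch→Vale→Oak→Knoll→Alder→Quarry: 27+24+21+27+20 = 119
Larch→Vale→Oak→Knoll→Quarry→Alder: 27+24+21+7+20 = 99
Larch→Vale→Oak→Quarry→Alder→Knoll: 27+24+14+20+27 = 112
Larch→Vale→Oak→Quarry→Knoll→Alder: 27+24+14+7+27 = 99
Larch→Vale→Alder→Oak→Knoll→Quarry: 27+26+9+21+7 = 90
Larch→Vale→Alder→Oak→Quarry→Knoll: 27+26+9+14+7 = 83
Larch→Vale→Alder→Knoll→Oak→Quarry: 27+26+27+21+14 = 115
Larch→Vale→Alder→Knoll→Quarry→Oak: 27+26+27+7+14 = 101
Larch→Vale→Alder→Quarry→Oak→Knoll: 27+26+20+14+21 = 108
Larch→Vale→Alder→Quarry→Knoll→Oak: 27+26+20+7+21 = 101
Larch→Vale→Knoll→Oak→Alder→Quarry: 27+3+21+9+20 = 80
Larch→Vale→Knoll→Oak→Quarry→Alder: 27+3+21+14+20 = 85
… (106 more)
Larch→Alder→Oak→Quarry→Knoll→Vale: 6+9+14+7+3 = 39  ← best
The minimum is 39.
One shortest path: Larch → Alder → Oak → Quarry → Knoll → Vale.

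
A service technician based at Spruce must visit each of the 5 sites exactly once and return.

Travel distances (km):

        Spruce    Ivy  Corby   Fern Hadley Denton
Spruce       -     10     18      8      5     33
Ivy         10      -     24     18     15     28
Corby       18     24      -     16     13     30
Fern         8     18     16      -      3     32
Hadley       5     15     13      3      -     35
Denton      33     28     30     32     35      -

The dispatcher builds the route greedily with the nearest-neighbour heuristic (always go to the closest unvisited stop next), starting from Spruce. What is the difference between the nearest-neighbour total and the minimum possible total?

17 km longer than the optimal tour.

Spruce: Hadley=5, Fern=8, Ivy=10, Corby=18, Denton=33 ⇒ Hadley
Hadley: Fern=3, Corby=13, Ivy=15, Denton=35 ⇒ Fern
Fern: Corby=16, Ivy=18, Denton=32 ⇒ Corby
Corby: Ivy=24, Denton=30 ⇒ Ivy
Ivy: Denton=28 ⇒ Denton
NN route Spruce → Hadley → Fern → Corby → Ivy → Denton → Spruce costs 109.
Optimal: Spruce → Ivy → Denton → Corby → Fern → Hadley → Spruce costs 92 (by enumerating all 60 distinct tours).
Excess = 109 − 92 = 17.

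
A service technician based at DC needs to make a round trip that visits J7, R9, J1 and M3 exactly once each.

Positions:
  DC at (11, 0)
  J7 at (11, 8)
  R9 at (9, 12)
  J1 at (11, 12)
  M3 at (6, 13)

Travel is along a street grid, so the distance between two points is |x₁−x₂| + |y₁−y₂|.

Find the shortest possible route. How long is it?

There are 12 distinct closed tours to check (reversals are equivalent).
DC→J7→R9→J1→M3→DC: 8+6+2+6+18 = 40
DC→J7→R9→M3→J1→DC: 8+6+4+6+12 = 36
DC→J7→J1→R9→M3→DC: 8+4+2+4+18 = 36
DC→J7→J1→M3→R9→DC: 8+4+6+4+14 = 36
DC→J7→M3→R9→J1→DC: 8+10+4+2+12 = 36
DC→J7→M3→J1→R9→DC: 8+10+6+2+14 = 40
DC→R9→J7→J1→M3→DC: 14+6+4+6+18 = 48
DC→R9→J7→M3→J1→DC: 14+6+10+6+12 = 48
DC→R9→J1→J7→M3→DC: 14+2+4+10+18 = 48
DC→R9→M3→J7→J1→DC: 14+4+10+4+12 = 44
DC→J1→J7→R9→M3→DC: 12+4+6+4+18 = 44
DC→J1→R9→J7→M3→DC: 12+2+6+10+18 = 48
The minimum is 36.
One optimal route: DC → J7 → R9 → M3 → J1 → DC (or its reverse).

Minimum total distance: 36.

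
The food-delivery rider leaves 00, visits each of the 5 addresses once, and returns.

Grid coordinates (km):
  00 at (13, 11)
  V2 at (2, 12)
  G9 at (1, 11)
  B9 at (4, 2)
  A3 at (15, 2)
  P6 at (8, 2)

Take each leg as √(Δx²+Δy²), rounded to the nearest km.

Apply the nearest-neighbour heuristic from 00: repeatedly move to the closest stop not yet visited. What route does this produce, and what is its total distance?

Nearest-neighbour total = 41 km; route 00 → A3 → P6 → B9 → G9 → V2 → 00.

00 → [A3:9 / P6:10 / V2:11 / G9:12 / B9:13] → A3 (9)
A3 → [P6:7 / B9:11 / V2:16 / G9:17] → P6 (7)
P6 → [B9:4 / G9:11 / V2:12] → B9 (4)
B9 → [G9:9 / V2:10] → G9 (9)
G9 → [V2:1] → V2 (1)
Return V2→00: 11.
Total = 9 + 7 + 4 + 9 + 1 + 11 = 41.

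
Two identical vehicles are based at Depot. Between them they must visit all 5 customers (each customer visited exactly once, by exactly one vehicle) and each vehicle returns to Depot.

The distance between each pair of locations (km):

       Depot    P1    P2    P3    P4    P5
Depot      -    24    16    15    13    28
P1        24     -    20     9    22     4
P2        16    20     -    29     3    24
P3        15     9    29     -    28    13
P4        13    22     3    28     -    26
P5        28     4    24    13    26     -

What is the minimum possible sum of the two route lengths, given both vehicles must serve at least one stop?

There are 2^4 − 1 = 15 ways to divide the 5 stops into two non-empty groups. For each, the best each vehicle can do is its own shortest tour through its group:
  {P1} + {P2, P3, P4, P5}: 48 + 68 = 116
  {P2} + {P1, P3, P4, P5}: 32 + 67 = 99
  {P1, P2} + {P3, P4, P5}: 60 + 67 = 127
  {P3} + {P1, P2, P4, P5}: 30 + 68 = 98
  {P1, P3} + {P2, P4, P5}: 48 + 68 = 116
  {P2, P3} + {P1, P4, P5}: 60 + 67 = 127
  … (15 splits in total)
  {P2, P4} + {P1, P3, P5}: 32 + 56 = 88  ← best
Best: vehicle 1 Depot → P2 → P4 → Depot = 32; vehicle 2 Depot → P1 → P5 → P3 → Depot = 56; combined 88.

Minimum combined distance: 88 km.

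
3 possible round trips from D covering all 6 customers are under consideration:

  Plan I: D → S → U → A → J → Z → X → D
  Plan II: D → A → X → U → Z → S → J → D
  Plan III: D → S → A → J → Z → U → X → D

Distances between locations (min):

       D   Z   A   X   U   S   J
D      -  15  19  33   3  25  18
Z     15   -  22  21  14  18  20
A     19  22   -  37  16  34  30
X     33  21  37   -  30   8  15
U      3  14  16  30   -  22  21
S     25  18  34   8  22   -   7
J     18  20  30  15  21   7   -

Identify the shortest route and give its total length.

143 min — Plan II is the shortest.

Plan I: 25 + 22 + 16 + 30 + 20 + 21 + 33 = 167
Plan II: 19 + 37 + 30 + 14 + 18 + 7 + 18 = 143
Plan III: 25 + 34 + 30 + 20 + 14 + 30 + 33 = 186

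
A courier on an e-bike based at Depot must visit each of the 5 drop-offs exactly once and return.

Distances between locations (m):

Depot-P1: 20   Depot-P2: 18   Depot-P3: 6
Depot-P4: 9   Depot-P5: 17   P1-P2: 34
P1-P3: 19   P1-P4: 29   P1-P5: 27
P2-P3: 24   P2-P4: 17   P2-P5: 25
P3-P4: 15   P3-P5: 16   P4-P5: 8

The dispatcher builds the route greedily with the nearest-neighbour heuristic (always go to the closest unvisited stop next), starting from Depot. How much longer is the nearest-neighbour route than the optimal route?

From Depot: P3=6, P4=9, P5=17, P2=18, P1=20 → choose P3 (6).
From P3: P4=15, P5=16, P1=19, P2=24 → choose P4 (15).
From P4: P5=8, P2=17, P1=29 → choose P5 (8).
From P5: P2=25, P1=27 → choose P2 (25).
From P2: P1=34 → choose P1 (34).
NN route Depot → P3 → P4 → P5 → P2 → P1 → Depot costs 108.
Optimal: Depot → P2 → P4 → P5 → P1 → P3 → Depot costs 95 (by enumerating all 60 distinct tours).
Excess = 108 − 95 = 13.

Excess over optimum: 13 m.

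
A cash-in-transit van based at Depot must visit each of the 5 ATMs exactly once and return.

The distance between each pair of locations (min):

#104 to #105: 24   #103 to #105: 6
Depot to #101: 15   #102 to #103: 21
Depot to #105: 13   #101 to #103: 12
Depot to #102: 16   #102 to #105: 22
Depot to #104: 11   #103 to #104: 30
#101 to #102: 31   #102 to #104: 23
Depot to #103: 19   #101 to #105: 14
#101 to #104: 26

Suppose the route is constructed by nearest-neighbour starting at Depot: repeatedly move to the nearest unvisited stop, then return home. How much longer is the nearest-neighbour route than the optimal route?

The nearest-neighbour route is 1 min longer than optimal.

Depot: #104=11, #105=13, #101=15, #102=16, #103=19 ⇒ #104
#104: #102=23, #105=24, #101=26, #103=30 ⇒ #102
#102: #103=21, #105=22, #101=31 ⇒ #103
#103: #105=6, #101=12 ⇒ #105
#105: #101=14 ⇒ #101
NN route Depot → #104 → #102 → #103 → #105 → #101 → Depot costs 90.
Optimal: Depot → #101 → #103 → #105 → #102 → #104 → Depot costs 89 (by enumerating all 60 distinct tours).
Excess = 90 − 89 = 1.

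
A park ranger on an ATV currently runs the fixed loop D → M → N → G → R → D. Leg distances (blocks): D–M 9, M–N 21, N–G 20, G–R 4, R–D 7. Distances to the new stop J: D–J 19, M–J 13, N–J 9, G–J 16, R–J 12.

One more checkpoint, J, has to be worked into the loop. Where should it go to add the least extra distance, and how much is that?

Insertion cost between consecutive stops i–j is d(i,J) + d(J,j) − d(i,j):
  between D and M: 19 + 13 − 9 = 23
  between M and N: 13 + 9 − 21 = 1
  between N and G: 9 + 16 − 20 = 5
  between G and R: 16 + 12 − 4 = 24
  between R and D: 12 + 19 − 7 = 24
Cheapest insertion is between M and N, adding 1.
New total = 61 + 1 = 62.

Adding 1 blocks by placing J on the M–N leg.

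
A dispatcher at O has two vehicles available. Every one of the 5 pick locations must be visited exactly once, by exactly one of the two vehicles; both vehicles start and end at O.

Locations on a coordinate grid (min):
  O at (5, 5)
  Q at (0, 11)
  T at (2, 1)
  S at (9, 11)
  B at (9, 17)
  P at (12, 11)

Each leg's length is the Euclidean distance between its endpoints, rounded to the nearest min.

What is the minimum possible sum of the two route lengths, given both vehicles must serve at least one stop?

46 min — the smallest possible combined total.

Check every non-empty split of the stops between the two vehicles; for each half take its own optimal tour:
  {Q} + {T, S, B, P}: 16 + 39 = 55
  {T} + {Q, S, B, P}: 10 + 36 = 46
  {Q, T} + {S, B, P}: 23 + 29 = 52
  {S} + {Q, T, B, P}: 14 + 42 = 56
  {Q, S} + {T, B, P}: 24 + 38 = 62
  {T, S} + {Q, B, P}: 24 + 35 = 59
  … (15 splits in total)
Best: vehicle 1 O → T → O = 10; vehicle 2 O → Q → B → P → S → O = 36; combined 46.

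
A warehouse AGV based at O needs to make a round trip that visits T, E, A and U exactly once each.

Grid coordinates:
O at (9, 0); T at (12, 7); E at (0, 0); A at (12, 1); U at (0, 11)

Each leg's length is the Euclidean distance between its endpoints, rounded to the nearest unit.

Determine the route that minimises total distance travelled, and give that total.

O → T → E → A → U → O: 8+14+12+16+14 = 64
O → T → E → U → A → O: 8+14+11+16+3 = 52
O → T → A → E → U → O: 8+6+12+11+14 = 51
O → T → A → U → E → O: 8+6+16+11+9 = 50
O → T → U → E → A → O: 8+13+11+12+3 = 47
O → T → U → A → E → O: 8+13+16+12+9 = 58
O → E → T → A → U → O: 9+14+6+16+14 = 59
O → E → T → U → A → O: 9+14+13+16+3 = 55
O → E → A → T → U → O: 9+12+6+13+14 = 54
O → E → U → T → A → O: 9+11+13+6+3 = 42
O → A → T → E → U → O: 3+6+14+11+14 = 48
O → A → E → T → U → O: 3+12+14+13+14 = 56
The minimum is 42.
One optimal route: O → E → U → T → A → O (or its reverse).

42 — the shortest possible round trip.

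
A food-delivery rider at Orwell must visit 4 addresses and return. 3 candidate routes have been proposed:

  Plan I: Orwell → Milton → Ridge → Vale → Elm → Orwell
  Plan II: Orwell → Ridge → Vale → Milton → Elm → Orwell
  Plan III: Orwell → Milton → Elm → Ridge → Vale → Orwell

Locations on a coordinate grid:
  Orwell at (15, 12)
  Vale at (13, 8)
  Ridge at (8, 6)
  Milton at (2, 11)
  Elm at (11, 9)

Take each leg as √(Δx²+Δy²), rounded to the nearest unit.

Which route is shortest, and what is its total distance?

33 — Plan I is the shortest.

Plan I: 13 + 8 + 5 + 2 + 5 = 33
Plan II: 9 + 5 + 11 + 9 + 5 = 39
Plan III: 13 + 9 + 4 + 5 + 4 = 35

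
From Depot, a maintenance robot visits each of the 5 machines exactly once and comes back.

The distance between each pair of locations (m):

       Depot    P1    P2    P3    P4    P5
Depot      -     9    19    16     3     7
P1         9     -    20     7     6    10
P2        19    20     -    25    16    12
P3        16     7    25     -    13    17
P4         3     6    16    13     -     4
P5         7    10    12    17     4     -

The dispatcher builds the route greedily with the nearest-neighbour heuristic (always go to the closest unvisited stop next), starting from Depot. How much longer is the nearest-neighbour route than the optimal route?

8 m longer than the optimal tour.

Depot: P4=3, P5=7, P1=9, P3=16, P2=19 ⇒ P4
P4: P5=4, P1=6, P3=13, P2=16 ⇒ P5
P5: P1=10, P2=12, P3=17 ⇒ P1
P1: P3=7, P2=20 ⇒ P3
P3: P2=25 ⇒ P2
NN route Depot → P4 → P5 → P1 → P3 → P2 → Depot costs 68.
Optimal: Depot → P1 → P3 → P2 → P5 → P4 → Depot costs 60 (by enumerating all 60 distinct tours).
Excess = 68 − 60 = 8.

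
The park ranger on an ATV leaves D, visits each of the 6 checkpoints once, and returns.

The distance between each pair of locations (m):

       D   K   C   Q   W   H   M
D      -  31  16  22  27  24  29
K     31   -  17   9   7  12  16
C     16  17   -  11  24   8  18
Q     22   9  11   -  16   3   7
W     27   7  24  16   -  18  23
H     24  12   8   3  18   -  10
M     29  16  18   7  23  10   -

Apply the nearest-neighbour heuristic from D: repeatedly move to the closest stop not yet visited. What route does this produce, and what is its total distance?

Nearest-neighbour total = 84 m; route D → C → H → Q → M → K → W → D.

D → [C:16 / Q:22 / H:24 / W:27 / M:29 / K:31] → C (16)
C → [H:8 / Q:11 / K:17 / M:18 / W:24] → H (8)
H → [Q:3 / M:10 / K:12 / W:18] → Q (3)
Q → [M:7 / K:9 / W:16] → M (7)
M → [K:16 / W:23] → K (16)
K → [W:7] → W (7)
Return W→D: 27.
Total = 16 + 8 + 3 + 7 + 16 + 7 + 27 = 84.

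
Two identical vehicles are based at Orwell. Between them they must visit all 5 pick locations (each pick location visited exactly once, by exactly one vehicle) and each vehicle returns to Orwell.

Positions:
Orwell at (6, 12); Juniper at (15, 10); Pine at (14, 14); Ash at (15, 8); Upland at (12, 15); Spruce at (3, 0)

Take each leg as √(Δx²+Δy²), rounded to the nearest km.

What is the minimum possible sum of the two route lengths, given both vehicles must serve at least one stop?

49 km — the smallest possible combined total.

There are 2^4 − 1 = 15 ways to divide the 5 stops into two non-empty groups. For each, the best each vehicle can do is its own shortest tour through its group:
  {Juniper} + {Pine, Ash, Upland, Spruce}: 18 + 41 = 59
  {Pine} + {Juniper, Ash, Upland, Spruce}: 16 + 41 = 57
  {Juniper, Pine} + {Ash, Upland, Spruce}: 21 + 41 = 62
  {Ash} + {Juniper, Pine, Upland, Spruce}: 20 + 41 = 61
  {Juniper, Ash} + {Pine, Upland, Spruce}: 21 + 39 = 60
  {Pine, Ash} + {Juniper, Upland, Spruce}: 24 + 41 = 65
  … (15 splits in total)
  {Juniper, Pine, Ash, Upland} + {Spruce}: 25 + 24 = 49  ← best
Best: vehicle 1 Orwell → Ash → Juniper → Pine → Upland → Orwell = 25; vehicle 2 Orwell → Spruce → Orwell = 24; combined 49.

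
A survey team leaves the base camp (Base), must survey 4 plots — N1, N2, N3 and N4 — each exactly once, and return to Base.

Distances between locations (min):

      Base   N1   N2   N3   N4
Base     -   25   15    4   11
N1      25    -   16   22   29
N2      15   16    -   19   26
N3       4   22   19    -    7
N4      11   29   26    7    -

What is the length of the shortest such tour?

There are 12 distinct closed tours to check (reversals are equivalent).
Base - N1 - N2 - N3 - N4 - Base: 25+16+19+7+11 = 78
Base - N1 - N2 - N4 - N3 - Base: 25+16+26+7+4 = 78
Base - N1 - N3 - N2 - N4 - Base: 25+22+19+26+11 = 103
Base - N1 - N3 - N4 - N2 - Base: 25+22+7+26+15 = 95
Base - N1 - N4 - N2 - N3 - Base: 25+29+26+19+4 = 103
Base - N1 - N4 - N3 - N2 - Base: 25+29+7+19+15 = 95
Base - N2 - N1 - N3 - N4 - Base: 15+16+22+7+11 = 71
Base - N2 - N1 - N4 - N3 - Base: 15+16+29+7+4 = 71
Base - N2 - N3 - N1 - N4 - Base: 15+19+22+29+11 = 96
Base - N2 - N4 - N1 - N3 - Base: 15+26+29+22+4 = 96
Base - N3 - N1 - N2 - N4 - Base: 4+22+16+26+11 = 79
Base - N3 - N2 - N1 - N4 - Base: 4+19+16+29+11 = 79
The minimum is 71.
One optimal route: Base → N2 → N1 → N3 → N4 → Base (or its reverse).

71 min — the shortest possible round trip.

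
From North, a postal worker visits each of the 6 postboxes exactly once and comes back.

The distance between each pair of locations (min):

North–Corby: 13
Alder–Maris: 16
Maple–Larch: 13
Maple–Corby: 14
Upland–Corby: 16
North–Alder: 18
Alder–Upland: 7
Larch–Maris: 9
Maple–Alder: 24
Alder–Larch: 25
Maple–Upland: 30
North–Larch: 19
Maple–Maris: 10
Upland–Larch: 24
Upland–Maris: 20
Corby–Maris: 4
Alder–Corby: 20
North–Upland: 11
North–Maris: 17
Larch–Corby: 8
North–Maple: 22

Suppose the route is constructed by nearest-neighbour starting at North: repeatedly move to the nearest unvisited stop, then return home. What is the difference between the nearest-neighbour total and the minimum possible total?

3 min longer than the optimal tour.

North: Upland=11, Corby=13, Maris=17, Alder=18, Larch=19, Maple=22 ⇒ Upland
Upland: Alder=7, Corby=16, Maris=20, Larch=24, Maple=30 ⇒ Alder
Alder: Maris=16, Corby=20, Maple=24, Larch=25 ⇒ Maris
Maris: Corby=4, Larch=9, Maple=10 ⇒ Corby
Corby: Larch=8, Maple=14 ⇒ Larch
Larch: Maple=13 ⇒ Maple
NN route North → Upland → Alder → Maris → Corby → Larch → Maple → North costs 81.
Optimal: North → Upland → Alder → Maris → Maple → Larch → Corby → North costs 78 (by enumerating all 360 distinct tours).
Excess = 81 − 78 = 3.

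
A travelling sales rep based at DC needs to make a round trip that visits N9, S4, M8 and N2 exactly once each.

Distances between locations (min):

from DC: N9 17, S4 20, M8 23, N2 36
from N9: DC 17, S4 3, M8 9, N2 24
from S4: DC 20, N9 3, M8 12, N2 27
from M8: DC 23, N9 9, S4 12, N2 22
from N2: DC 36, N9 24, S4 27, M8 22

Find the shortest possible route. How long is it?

With 4 stops there are 4!/2 = 12 distinct round trips (a route and its reverse cost the same).
DC→N9→S4→M8→N2→DC: 17+3+12+22+36 = 90
DC→N9→S4→N2→M8→DC: 17+3+27+22+23 = 92
DC→N9→M8→S4→N2→DC: 17+9+12+27+36 = 101
DC→N9→M8→N2→S4→DC: 17+9+22+27+20 = 95
DC→N9→N2→S4→M8→DC: 17+24+27+12+23 = 103
DC→N9→N2→M8→S4→DC: 17+24+22+12+20 = 95
DC→S4→N9→M8→N2→DC: 20+3+9+22+36 = 90
DC→S4→N9→N2→M8→DC: 20+3+24+22+23 = 92
DC→S4→M8→N9→N2→DC: 20+12+9+24+36 = 101
DC→S4→N2→N9→M8→DC: 20+27+24+9+23 = 103
DC→M8→N9→S4→N2→DC: 23+9+3+27+36 = 98
DC→M8→S4→N9→N2→DC: 23+12+3+24+36 = 98
The minimum is 90.
One optimal route: DC → N9 → S4 → M8 → N2 → DC (or its reverse).

Minimum total distance: 90 min.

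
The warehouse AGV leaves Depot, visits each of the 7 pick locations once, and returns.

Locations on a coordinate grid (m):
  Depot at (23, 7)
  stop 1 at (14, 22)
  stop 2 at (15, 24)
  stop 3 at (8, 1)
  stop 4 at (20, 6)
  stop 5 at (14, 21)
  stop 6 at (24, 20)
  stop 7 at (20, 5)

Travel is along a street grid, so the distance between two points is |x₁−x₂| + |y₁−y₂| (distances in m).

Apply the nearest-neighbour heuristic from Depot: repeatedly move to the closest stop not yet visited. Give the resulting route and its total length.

At Depot the remaining stops are stop 4 4, stop 7 5, stop 6 14, stop 3 21, stop 5 23, stop 1 24, stop 2 25; go to stop 4.
At stop 4 the remaining stops are stop 7 1, stop 3 17, stop 6 18, stop 5 21, stop 1 22, stop 2 23; go to stop 7.
At stop 7 the remaining stops are stop 3 16, stop 6 19, stop 5 22, stop 1 23, stop 2 24; go to stop 3.
At stop 3 the remaining stops are stop 5 26, stop 1 27, stop 2 30, stop 6 35; go to stop 5.
At stop 5 the remaining stops are stop 1 1, stop 2 4, stop 6 11; go to stop 1.
At stop 1 the remaining stops are stop 2 3, stop 6 12; go to stop 2.
At stop 2 the remaining stops are stop 6 13; go to stop 6.
Return stop 6→Depot: 14.
Total = 4 + 1 + 16 + 26 + 1 + 3 + 13 + 14 = 78.

78 m along Depot → stop 4 → stop 7 → stop 3 → stop 5 → stop 1 → stop 2 → stop 6 → Depot.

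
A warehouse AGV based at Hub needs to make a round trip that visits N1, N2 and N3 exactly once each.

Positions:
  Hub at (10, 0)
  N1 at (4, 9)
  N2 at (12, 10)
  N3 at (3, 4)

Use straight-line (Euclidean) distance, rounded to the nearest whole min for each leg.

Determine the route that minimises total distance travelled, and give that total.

Minimum total distance: 31 min.

Hub - N1 - N2 - N3 - Hub: 11+8+11+8 = 38
Hub - N1 - N3 - N2 - Hub: 11+5+11+10 = 37
Hub - N2 - N1 - N3 - Hub: 10+8+5+8 = 31
The minimum is 31.
One optimal route: Hub → N2 → N1 → N3 → Hub (or its reverse).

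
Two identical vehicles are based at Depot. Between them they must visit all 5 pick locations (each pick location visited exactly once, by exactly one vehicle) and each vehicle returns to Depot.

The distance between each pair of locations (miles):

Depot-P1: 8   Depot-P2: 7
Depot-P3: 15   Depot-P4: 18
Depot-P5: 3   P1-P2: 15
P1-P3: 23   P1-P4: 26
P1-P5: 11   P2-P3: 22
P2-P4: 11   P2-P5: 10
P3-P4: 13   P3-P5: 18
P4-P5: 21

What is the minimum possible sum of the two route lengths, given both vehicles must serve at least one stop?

There are 2^4 − 1 = 15 ways to divide the 5 stops into two non-empty groups. For each, the best each vehicle can do is its own shortest tour through its group:
  {P1} + {P2, P3, P4, P5}: 16 + 52 = 68
  {P2} + {P1, P3, P4, P5}: 14 + 68 = 82
  {P1, P2} + {P3, P4, P5}: 30 + 52 = 82
  {P3} + {P1, P2, P4, P5}: 30 + 58 = 88
  {P1, P3} + {P2, P4, P5}: 46 + 42 = 88
  {P2, P3} + {P1, P4, P5}: 44 + 58 = 102
  … (15 splits in total)
Best: vehicle 1 Depot → P1 → Depot = 16; vehicle 2 Depot → P2 → P4 → P3 → P5 → Depot = 52; combined 68.

68 miles — the smallest possible combined total.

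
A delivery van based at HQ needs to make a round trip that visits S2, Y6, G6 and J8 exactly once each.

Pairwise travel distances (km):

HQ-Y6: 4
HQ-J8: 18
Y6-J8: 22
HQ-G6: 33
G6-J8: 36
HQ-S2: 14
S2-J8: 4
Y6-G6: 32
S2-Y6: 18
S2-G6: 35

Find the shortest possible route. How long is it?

HQ-S2-Y6-G6-J8-HQ: 14+18+32+36+18 = 118
HQ-S2-Y6-J8-G6-HQ: 14+18+22+36+33 = 123
HQ-S2-G6-Y6-J8-HQ: 14+35+32+22+18 = 121
HQ-S2-G6-J8-Y6-HQ: 14+35+36+22+4 = 111
HQ-S2-J8-Y6-G6-HQ: 14+4+22+32+33 = 105
HQ-S2-J8-G6-Y6-HQ: 14+4+36+32+4 = 90
HQ-Y6-S2-G6-J8-HQ: 4+18+35+36+18 = 111
HQ-Y6-S2-J8-G6-HQ: 4+18+4+36+33 = 95
HQ-Y6-G6-S2-J8-HQ: 4+32+35+4+18 = 93
HQ-Y6-J8-S2-G6-HQ: 4+22+4+35+33 = 98
HQ-G6-S2-Y6-J8-HQ: 33+35+18+22+18 = 126
HQ-G6-Y6-S2-J8-HQ: 33+32+18+4+18 = 105
The minimum is 90.
One optimal route: HQ → S2 → J8 → G6 → Y6 → HQ (or its reverse).

90 km — the shortest possible round trip.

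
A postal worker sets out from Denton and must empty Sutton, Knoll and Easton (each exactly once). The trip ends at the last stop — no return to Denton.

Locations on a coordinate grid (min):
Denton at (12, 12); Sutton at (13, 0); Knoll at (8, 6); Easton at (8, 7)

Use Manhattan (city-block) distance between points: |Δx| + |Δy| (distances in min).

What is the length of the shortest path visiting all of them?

There are 3! = 6 possible orderings.
Denton → Sutton → Knoll → Easton: 13+11+1 = 25
Denton → Sutton → Easton → Knoll: 13+12+1 = 26
Denton → Knoll → Sutton → Easton: 10+11+12 = 33
Denton → Knoll → Easton → Sutton: 10+1+12 = 23
Denton → Easton → Sutton → Knoll: 9+12+11 = 32
Denton → Easton → Knoll → Sutton: 9+1+11 = 21
The minimum is 21.
One shortest path: Denton → Easton → Knoll → Sutton.

Minimum one-way distance = 21 min.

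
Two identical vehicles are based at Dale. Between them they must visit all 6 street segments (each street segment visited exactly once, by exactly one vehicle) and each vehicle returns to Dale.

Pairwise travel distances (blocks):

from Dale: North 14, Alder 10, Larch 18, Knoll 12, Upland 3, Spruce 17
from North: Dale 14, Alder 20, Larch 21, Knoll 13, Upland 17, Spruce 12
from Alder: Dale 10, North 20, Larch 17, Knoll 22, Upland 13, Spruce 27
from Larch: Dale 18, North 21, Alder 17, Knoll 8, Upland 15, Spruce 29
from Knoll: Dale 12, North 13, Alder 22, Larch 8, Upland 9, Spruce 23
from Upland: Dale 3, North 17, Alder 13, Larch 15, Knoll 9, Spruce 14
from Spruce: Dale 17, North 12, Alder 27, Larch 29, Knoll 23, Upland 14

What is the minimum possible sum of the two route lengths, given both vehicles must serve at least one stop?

Try each way of splitting the stops between the two vehicles (each non-empty) and, for each split, find the best tour for each vehicle:
  {North} + {Alder, Larch, Knoll, Upland, Spruce}: 28 + 75 = 103
  {Alder} + {North, Larch, Knoll, Upland, Spruce}: 20 + 68 = 88
  {North, Alder} + {Larch, Knoll, Upland, Spruce}: 44 + 66 = 110
  {Larch} + {North, Alder, Knoll, Upland, Spruce}: 36 + 74 = 110
  {North, Larch} + {Alder, Knoll, Upland, Spruce}: 53 + 72 = 125
  {Alder, Larch} + {North, Knoll, Upland, Spruce}: 45 + 54 = 99
  … (31 splits in total)
  {Upland} + {North, Alder, Larch, Knoll, Spruce}: 6 + 77 = 83  ← best
Best: vehicle 1 Dale → Upland → Dale = 6; vehicle 2 Dale → Alder → Larch → Knoll → North → Spruce → Dale = 77; combined 83.

83 blocks — the smallest possible combined total.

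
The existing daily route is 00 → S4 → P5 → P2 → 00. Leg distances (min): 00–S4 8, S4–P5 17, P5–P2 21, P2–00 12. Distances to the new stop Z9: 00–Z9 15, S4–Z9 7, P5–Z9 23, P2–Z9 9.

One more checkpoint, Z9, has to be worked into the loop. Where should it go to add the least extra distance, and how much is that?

Insertion cost between consecutive stops i–j is d(i,Z9) + d(Z9,j) − d(i,j):
  between 00 and S4: 15 + 7 − 8 = 14
  between S4 and P5: 7 + 23 − 17 = 13
  between P5 and P2: 23 + 9 − 21 = 11
  between P2 and 00: 9 + 15 − 12 = 12
Cheapest insertion is between P5 and P2, adding 11.
New total = 58 + 11 = 69.

+11 min — insert Z9 between P5 and P2.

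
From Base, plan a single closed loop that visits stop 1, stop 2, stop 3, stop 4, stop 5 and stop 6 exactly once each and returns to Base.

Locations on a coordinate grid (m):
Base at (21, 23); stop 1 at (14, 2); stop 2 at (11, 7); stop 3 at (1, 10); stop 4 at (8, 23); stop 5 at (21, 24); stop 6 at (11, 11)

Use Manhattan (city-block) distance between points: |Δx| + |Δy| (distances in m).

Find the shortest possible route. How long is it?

Shortest round trip = 86 m.

There are 360 distinct closed tours to check (reversals are equivalent).
Base-stop 1-stop 2-stop 3-stop 4-stop 5-stop 6-Base: 28+8+13+20+14+23+22 = 128
Base-stop 1-stop 2-stop 3-stop 4-stop 6-stop 5-Base: 28+8+13+20+15+23+1 = 108
Base-stop 1-stop 2-stop 3-stop 5-stop 4-stop 6-Base: 28+8+13+34+14+15+22 = 134
Base-stop 1-stop 2-stop 3-stop 5-stop 6-stop 4-Base: 28+8+13+34+23+15+13 = 134
Base-stop 1-stop 2-stop 3-stop 6-stop 4-stop 5-Base: 28+8+13+11+15+14+1 = 90
Base-stop 1-stop 2-stop 3-stop 6-stop 5-stop 4-Base: 28+8+13+11+23+14+13 = 110
Base-stop 1-stop 2-stop 4-stop 3-stop 5-stop 6-Base: 28+8+19+20+34+23+22 = 154
Base-stop 1-stop 2-stop 4-stop 3-stop 6-stop 5-Base: 28+8+19+20+11+23+1 = 110
… (352 more)
Base-stop 1-stop 2-stop 6-stop 3-stop 4-stop 5-Base: 28+8+4+11+20+14+1 = 86  ← best
The minimum is 86.
One optimal route: Base → stop 1 → stop 2 → stop 6 → stop 3 → stop 4 → stop 5 → Base (or its reverse).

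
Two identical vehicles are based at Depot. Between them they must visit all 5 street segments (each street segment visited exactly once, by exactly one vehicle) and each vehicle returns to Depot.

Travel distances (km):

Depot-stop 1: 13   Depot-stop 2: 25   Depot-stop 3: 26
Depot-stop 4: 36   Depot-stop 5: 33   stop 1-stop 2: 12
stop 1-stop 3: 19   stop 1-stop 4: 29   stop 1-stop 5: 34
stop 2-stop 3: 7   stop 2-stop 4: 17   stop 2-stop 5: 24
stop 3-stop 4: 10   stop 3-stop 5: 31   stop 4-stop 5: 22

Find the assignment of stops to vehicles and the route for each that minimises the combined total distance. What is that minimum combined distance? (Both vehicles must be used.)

There are 2^4 − 1 = 15 ways to divide the 5 stops into two non-empty groups. For each, the best each vehicle can do is its own shortest tour through its group:
  {stop 1} + {stop 2, stop 3, stop 4, stop 5}: 26 + 97 = 123
  {stop 2} + {stop 1, stop 3, stop 4, stop 5}: 50 + 97 = 147
  {stop 1, stop 2} + {stop 3, stop 4, stop 5}: 50 + 91 = 141
  {stop 3} + {stop 1, stop 2, stop 4, stop 5}: 52 + 97 = 149
  {stop 1, stop 3} + {stop 2, stop 4, stop 5}: 58 + 97 = 155
  {stop 2, stop 3} + {stop 1, stop 4, stop 5}: 58 + 97 = 155
  … (15 splits in total)
Best: vehicle 1 Depot → stop 1 → Depot = 26; vehicle 2 Depot → stop 2 → stop 3 → stop 4 → stop 5 → Depot = 97; combined 123.

123 km — the smallest possible combined total.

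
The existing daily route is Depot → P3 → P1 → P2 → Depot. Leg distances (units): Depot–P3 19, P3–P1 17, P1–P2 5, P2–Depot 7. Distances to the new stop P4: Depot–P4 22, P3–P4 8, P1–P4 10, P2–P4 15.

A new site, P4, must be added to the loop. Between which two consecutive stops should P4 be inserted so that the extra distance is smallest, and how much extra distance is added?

Insertion cost between consecutive stops i–j is d(i,P4) + d(P4,j) − d(i,j):
  between Depot and P3: 22 + 8 − 19 = 11
  between P3 and P1: 8 + 10 − 17 = 1
  between P1 and P2: 10 + 15 − 5 = 20
  between P2 and Depot: 15 + 22 − 7 = 30
Cheapest insertion is between P3 and P1, adding 1.
New total = 48 + 1 = 49.

+1 — insert P4 between P3 and P1.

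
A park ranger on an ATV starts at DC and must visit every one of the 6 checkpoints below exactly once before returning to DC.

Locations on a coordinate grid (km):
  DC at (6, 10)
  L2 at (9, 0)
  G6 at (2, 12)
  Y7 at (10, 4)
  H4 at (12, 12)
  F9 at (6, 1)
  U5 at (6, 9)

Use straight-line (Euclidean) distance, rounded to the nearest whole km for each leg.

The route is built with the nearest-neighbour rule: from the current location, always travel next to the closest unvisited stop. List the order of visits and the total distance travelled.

From DC: distances to unvisited — U5=1, G6=4, H4=6, Y7=7, F9=9, L2=10. Nearest is U5 (1).
From U5: distances to unvisited — G6=5, Y7=6, H4=7, F9=8, L2=9. Nearest is G6 (5).
From G6: distances to unvisited — H4=10, Y7=11, F9=12, L2=14. Nearest is H4 (10).
From H4: distances to unvisited — Y7=8, L2=12, F9=13. Nearest is Y7 (8).
From Y7: distances to unvisited — L2=4, F9=5. Nearest is L2 (4).
From L2: distances to unvisited — F9=3. Nearest is F9 (3).
Return F9→DC: 9.
Total = 1 + 5 + 10 + 8 + 4 + 3 + 9 = 40.

Nearest-neighbour total = 40 km; route DC → U5 → G6 → H4 → Y7 → L2 → F9 → DC.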